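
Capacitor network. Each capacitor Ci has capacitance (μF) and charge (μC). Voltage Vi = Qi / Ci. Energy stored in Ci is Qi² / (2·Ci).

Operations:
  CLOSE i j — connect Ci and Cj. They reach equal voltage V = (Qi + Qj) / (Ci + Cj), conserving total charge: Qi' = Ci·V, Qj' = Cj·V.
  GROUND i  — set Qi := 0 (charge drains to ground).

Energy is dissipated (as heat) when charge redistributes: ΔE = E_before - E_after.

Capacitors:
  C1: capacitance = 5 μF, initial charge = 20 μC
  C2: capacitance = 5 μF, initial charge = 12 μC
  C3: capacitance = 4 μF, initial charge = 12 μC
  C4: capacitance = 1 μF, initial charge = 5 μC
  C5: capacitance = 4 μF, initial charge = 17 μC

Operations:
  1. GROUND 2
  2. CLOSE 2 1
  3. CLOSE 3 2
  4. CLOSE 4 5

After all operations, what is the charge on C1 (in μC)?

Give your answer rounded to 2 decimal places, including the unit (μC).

Answer: 10.00 μC

Derivation:
Initial: C1(5μF, Q=20μC, V=4.00V), C2(5μF, Q=12μC, V=2.40V), C3(4μF, Q=12μC, V=3.00V), C4(1μF, Q=5μC, V=5.00V), C5(4μF, Q=17μC, V=4.25V)
Op 1: GROUND 2: Q2=0; energy lost=14.400
Op 2: CLOSE 2-1: Q_total=20.00, C_total=10.00, V=2.00; Q2=10.00, Q1=10.00; dissipated=20.000
Op 3: CLOSE 3-2: Q_total=22.00, C_total=9.00, V=2.44; Q3=9.78, Q2=12.22; dissipated=1.111
Op 4: CLOSE 4-5: Q_total=22.00, C_total=5.00, V=4.40; Q4=4.40, Q5=17.60; dissipated=0.225
Final charges: Q1=10.00, Q2=12.22, Q3=9.78, Q4=4.40, Q5=17.60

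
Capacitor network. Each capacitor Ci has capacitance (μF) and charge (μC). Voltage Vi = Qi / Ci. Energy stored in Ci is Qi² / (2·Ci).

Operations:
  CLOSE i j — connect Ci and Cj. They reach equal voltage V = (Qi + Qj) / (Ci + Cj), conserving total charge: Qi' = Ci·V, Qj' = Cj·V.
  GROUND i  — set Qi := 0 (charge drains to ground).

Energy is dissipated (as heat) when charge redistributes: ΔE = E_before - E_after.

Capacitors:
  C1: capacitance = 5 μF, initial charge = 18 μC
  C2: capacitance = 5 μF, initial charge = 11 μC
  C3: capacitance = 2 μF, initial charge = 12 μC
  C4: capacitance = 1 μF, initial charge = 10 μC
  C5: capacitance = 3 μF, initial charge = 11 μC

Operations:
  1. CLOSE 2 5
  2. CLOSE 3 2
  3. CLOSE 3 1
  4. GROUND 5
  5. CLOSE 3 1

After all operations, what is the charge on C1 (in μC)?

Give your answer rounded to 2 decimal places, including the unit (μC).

Initial: C1(5μF, Q=18μC, V=3.60V), C2(5μF, Q=11μC, V=2.20V), C3(2μF, Q=12μC, V=6.00V), C4(1μF, Q=10μC, V=10.00V), C5(3μF, Q=11μC, V=3.67V)
Op 1: CLOSE 2-5: Q_total=22.00, C_total=8.00, V=2.75; Q2=13.75, Q5=8.25; dissipated=2.017
Op 2: CLOSE 3-2: Q_total=25.75, C_total=7.00, V=3.68; Q3=7.36, Q2=18.39; dissipated=7.545
Op 3: CLOSE 3-1: Q_total=25.36, C_total=7.00, V=3.62; Q3=7.24, Q1=18.11; dissipated=0.004
Op 4: GROUND 5: Q5=0; energy lost=11.344
Op 5: CLOSE 3-1: Q_total=25.36, C_total=7.00, V=3.62; Q3=7.24, Q1=18.11; dissipated=0.000
Final charges: Q1=18.11, Q2=18.39, Q3=7.24, Q4=10.00, Q5=0.00

Answer: 18.11 μC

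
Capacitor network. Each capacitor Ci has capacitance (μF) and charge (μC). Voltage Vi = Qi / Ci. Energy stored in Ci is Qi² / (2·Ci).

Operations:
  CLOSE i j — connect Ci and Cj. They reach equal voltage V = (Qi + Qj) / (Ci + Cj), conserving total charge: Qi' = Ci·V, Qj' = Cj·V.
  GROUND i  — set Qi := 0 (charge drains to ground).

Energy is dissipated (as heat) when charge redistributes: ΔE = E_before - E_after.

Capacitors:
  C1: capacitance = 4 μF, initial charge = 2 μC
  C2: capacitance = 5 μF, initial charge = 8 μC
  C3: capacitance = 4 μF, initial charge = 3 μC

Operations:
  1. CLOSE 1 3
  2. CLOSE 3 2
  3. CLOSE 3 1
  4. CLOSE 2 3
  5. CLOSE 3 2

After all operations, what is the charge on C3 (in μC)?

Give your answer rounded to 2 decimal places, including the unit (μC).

Answer: 4.19 μC

Derivation:
Initial: C1(4μF, Q=2μC, V=0.50V), C2(5μF, Q=8μC, V=1.60V), C3(4μF, Q=3μC, V=0.75V)
Op 1: CLOSE 1-3: Q_total=5.00, C_total=8.00, V=0.62; Q1=2.50, Q3=2.50; dissipated=0.062
Op 2: CLOSE 3-2: Q_total=10.50, C_total=9.00, V=1.17; Q3=4.67, Q2=5.83; dissipated=1.056
Op 3: CLOSE 3-1: Q_total=7.17, C_total=8.00, V=0.90; Q3=3.58, Q1=3.58; dissipated=0.293
Op 4: CLOSE 2-3: Q_total=9.42, C_total=9.00, V=1.05; Q2=5.23, Q3=4.19; dissipated=0.082
Op 5: CLOSE 3-2: Q_total=9.42, C_total=9.00, V=1.05; Q3=4.19, Q2=5.23; dissipated=0.000
Final charges: Q1=3.58, Q2=5.23, Q3=4.19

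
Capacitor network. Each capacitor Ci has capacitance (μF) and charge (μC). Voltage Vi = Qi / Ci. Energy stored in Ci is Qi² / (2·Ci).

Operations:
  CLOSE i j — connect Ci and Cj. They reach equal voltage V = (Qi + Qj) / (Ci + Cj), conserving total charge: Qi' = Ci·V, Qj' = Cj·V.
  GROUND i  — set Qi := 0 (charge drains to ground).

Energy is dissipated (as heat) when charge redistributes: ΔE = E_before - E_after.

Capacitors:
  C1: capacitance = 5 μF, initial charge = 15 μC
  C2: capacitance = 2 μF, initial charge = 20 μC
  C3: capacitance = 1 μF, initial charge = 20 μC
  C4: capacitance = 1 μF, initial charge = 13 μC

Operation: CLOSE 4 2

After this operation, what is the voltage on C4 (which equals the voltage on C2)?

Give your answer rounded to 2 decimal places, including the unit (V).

Answer: 11.00 V

Derivation:
Initial: C1(5μF, Q=15μC, V=3.00V), C2(2μF, Q=20μC, V=10.00V), C3(1μF, Q=20μC, V=20.00V), C4(1μF, Q=13μC, V=13.00V)
Op 1: CLOSE 4-2: Q_total=33.00, C_total=3.00, V=11.00; Q4=11.00, Q2=22.00; dissipated=3.000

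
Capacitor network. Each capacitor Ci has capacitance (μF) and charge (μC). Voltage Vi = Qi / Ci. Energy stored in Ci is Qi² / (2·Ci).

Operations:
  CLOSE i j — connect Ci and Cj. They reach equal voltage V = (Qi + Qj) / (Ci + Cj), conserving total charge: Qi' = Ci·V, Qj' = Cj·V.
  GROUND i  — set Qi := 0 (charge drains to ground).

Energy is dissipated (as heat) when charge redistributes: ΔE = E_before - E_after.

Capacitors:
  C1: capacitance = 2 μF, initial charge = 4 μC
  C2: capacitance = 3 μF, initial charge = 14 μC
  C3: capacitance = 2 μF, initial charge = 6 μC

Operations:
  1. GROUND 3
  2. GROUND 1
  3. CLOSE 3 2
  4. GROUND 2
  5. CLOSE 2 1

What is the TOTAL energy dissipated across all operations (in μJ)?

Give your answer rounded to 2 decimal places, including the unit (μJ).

Initial: C1(2μF, Q=4μC, V=2.00V), C2(3μF, Q=14μC, V=4.67V), C3(2μF, Q=6μC, V=3.00V)
Op 1: GROUND 3: Q3=0; energy lost=9.000
Op 2: GROUND 1: Q1=0; energy lost=4.000
Op 3: CLOSE 3-2: Q_total=14.00, C_total=5.00, V=2.80; Q3=5.60, Q2=8.40; dissipated=13.067
Op 4: GROUND 2: Q2=0; energy lost=11.760
Op 5: CLOSE 2-1: Q_total=0.00, C_total=5.00, V=0.00; Q2=0.00, Q1=0.00; dissipated=0.000
Total dissipated: 37.827 μJ

Answer: 37.83 μJ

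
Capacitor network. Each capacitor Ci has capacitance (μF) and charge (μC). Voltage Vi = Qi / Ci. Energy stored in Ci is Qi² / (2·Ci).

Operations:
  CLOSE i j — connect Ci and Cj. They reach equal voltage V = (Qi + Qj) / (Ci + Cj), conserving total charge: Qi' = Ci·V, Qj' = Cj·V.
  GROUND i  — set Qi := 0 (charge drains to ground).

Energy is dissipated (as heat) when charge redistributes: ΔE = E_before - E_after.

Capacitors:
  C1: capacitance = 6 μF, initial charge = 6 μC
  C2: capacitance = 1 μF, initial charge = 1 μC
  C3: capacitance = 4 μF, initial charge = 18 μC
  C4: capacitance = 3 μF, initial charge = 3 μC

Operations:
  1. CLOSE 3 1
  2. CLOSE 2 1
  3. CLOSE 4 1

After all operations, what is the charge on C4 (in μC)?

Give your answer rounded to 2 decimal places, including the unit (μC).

Initial: C1(6μF, Q=6μC, V=1.00V), C2(1μF, Q=1μC, V=1.00V), C3(4μF, Q=18μC, V=4.50V), C4(3μF, Q=3μC, V=1.00V)
Op 1: CLOSE 3-1: Q_total=24.00, C_total=10.00, V=2.40; Q3=9.60, Q1=14.40; dissipated=14.700
Op 2: CLOSE 2-1: Q_total=15.40, C_total=7.00, V=2.20; Q2=2.20, Q1=13.20; dissipated=0.840
Op 3: CLOSE 4-1: Q_total=16.20, C_total=9.00, V=1.80; Q4=5.40, Q1=10.80; dissipated=1.440
Final charges: Q1=10.80, Q2=2.20, Q3=9.60, Q4=5.40

Answer: 5.40 μC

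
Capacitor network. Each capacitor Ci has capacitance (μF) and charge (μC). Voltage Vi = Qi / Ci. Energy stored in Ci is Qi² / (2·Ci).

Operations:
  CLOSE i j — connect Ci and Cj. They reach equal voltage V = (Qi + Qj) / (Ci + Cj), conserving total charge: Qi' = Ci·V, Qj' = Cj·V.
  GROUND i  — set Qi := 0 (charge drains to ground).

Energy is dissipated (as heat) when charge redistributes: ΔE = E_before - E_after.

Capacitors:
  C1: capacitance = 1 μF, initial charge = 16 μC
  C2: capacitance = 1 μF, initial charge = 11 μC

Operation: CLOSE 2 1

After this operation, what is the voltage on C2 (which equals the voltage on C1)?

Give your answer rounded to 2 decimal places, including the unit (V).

Answer: 13.50 V

Derivation:
Initial: C1(1μF, Q=16μC, V=16.00V), C2(1μF, Q=11μC, V=11.00V)
Op 1: CLOSE 2-1: Q_total=27.00, C_total=2.00, V=13.50; Q2=13.50, Q1=13.50; dissipated=6.250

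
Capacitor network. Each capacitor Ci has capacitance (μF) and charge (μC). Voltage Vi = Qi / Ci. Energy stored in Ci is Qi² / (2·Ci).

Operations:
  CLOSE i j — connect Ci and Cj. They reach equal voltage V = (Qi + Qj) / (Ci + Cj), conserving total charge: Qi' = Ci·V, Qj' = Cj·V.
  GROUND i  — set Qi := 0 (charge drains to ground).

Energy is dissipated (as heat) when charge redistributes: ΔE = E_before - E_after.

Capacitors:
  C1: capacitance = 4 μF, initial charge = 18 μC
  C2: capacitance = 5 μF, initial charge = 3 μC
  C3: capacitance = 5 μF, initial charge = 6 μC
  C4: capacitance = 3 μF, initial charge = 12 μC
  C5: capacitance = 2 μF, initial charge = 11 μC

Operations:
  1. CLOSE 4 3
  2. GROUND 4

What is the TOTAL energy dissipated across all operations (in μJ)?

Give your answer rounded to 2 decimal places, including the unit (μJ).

Initial: C1(4μF, Q=18μC, V=4.50V), C2(5μF, Q=3μC, V=0.60V), C3(5μF, Q=6μC, V=1.20V), C4(3μF, Q=12μC, V=4.00V), C5(2μF, Q=11μC, V=5.50V)
Op 1: CLOSE 4-3: Q_total=18.00, C_total=8.00, V=2.25; Q4=6.75, Q3=11.25; dissipated=7.350
Op 2: GROUND 4: Q4=0; energy lost=7.594
Total dissipated: 14.944 μJ

Answer: 14.94 μJ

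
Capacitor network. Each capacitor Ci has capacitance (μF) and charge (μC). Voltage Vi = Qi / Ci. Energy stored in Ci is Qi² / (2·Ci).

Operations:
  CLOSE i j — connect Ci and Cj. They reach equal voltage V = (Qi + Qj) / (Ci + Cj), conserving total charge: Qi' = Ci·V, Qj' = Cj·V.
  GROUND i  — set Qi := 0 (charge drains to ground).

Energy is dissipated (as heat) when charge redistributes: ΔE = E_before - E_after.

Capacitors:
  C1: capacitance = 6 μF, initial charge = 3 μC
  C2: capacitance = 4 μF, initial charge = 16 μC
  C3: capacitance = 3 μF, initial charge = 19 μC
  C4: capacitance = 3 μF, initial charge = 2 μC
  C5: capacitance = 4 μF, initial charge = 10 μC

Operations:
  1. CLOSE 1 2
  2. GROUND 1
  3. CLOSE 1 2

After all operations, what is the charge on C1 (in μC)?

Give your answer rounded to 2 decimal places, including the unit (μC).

Initial: C1(6μF, Q=3μC, V=0.50V), C2(4μF, Q=16μC, V=4.00V), C3(3μF, Q=19μC, V=6.33V), C4(3μF, Q=2μC, V=0.67V), C5(4μF, Q=10μC, V=2.50V)
Op 1: CLOSE 1-2: Q_total=19.00, C_total=10.00, V=1.90; Q1=11.40, Q2=7.60; dissipated=14.700
Op 2: GROUND 1: Q1=0; energy lost=10.830
Op 3: CLOSE 1-2: Q_total=7.60, C_total=10.00, V=0.76; Q1=4.56, Q2=3.04; dissipated=4.332
Final charges: Q1=4.56, Q2=3.04, Q3=19.00, Q4=2.00, Q5=10.00

Answer: 4.56 μC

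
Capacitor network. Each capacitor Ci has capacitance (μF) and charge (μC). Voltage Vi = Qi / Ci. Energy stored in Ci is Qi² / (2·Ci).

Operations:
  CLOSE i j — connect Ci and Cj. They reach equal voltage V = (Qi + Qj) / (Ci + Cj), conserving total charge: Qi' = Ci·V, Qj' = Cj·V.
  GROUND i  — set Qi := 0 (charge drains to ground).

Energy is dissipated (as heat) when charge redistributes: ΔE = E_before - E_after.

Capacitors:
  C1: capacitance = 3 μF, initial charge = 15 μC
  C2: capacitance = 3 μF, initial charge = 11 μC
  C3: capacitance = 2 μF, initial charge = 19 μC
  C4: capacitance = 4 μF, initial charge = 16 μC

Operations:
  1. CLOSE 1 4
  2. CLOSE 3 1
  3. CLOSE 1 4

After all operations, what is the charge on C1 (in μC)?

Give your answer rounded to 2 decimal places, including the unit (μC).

Initial: C1(3μF, Q=15μC, V=5.00V), C2(3μF, Q=11μC, V=3.67V), C3(2μF, Q=19μC, V=9.50V), C4(4μF, Q=16μC, V=4.00V)
Op 1: CLOSE 1-4: Q_total=31.00, C_total=7.00, V=4.43; Q1=13.29, Q4=17.71; dissipated=0.857
Op 2: CLOSE 3-1: Q_total=32.29, C_total=5.00, V=6.46; Q3=12.91, Q1=19.37; dissipated=15.432
Op 3: CLOSE 1-4: Q_total=37.09, C_total=7.00, V=5.30; Q1=15.89, Q4=21.19; dissipated=3.527
Final charges: Q1=15.89, Q2=11.00, Q3=12.91, Q4=21.19

Answer: 15.89 μC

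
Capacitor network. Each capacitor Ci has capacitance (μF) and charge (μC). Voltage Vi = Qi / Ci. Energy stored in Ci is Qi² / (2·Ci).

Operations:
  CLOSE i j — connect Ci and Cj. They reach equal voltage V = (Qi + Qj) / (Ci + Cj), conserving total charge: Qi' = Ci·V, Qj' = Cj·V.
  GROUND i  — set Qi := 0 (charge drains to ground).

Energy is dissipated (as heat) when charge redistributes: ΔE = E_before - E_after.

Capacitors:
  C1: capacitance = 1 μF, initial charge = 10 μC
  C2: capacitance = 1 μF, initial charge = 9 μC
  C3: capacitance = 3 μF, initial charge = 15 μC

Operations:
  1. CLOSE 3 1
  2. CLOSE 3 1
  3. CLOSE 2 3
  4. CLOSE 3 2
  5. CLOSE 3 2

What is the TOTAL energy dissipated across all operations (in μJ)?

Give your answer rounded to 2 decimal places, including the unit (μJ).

Answer: 12.21 μJ

Derivation:
Initial: C1(1μF, Q=10μC, V=10.00V), C2(1μF, Q=9μC, V=9.00V), C3(3μF, Q=15μC, V=5.00V)
Op 1: CLOSE 3-1: Q_total=25.00, C_total=4.00, V=6.25; Q3=18.75, Q1=6.25; dissipated=9.375
Op 2: CLOSE 3-1: Q_total=25.00, C_total=4.00, V=6.25; Q3=18.75, Q1=6.25; dissipated=0.000
Op 3: CLOSE 2-3: Q_total=27.75, C_total=4.00, V=6.94; Q2=6.94, Q3=20.81; dissipated=2.836
Op 4: CLOSE 3-2: Q_total=27.75, C_total=4.00, V=6.94; Q3=20.81, Q2=6.94; dissipated=0.000
Op 5: CLOSE 3-2: Q_total=27.75, C_total=4.00, V=6.94; Q3=20.81, Q2=6.94; dissipated=0.000
Total dissipated: 12.211 μJ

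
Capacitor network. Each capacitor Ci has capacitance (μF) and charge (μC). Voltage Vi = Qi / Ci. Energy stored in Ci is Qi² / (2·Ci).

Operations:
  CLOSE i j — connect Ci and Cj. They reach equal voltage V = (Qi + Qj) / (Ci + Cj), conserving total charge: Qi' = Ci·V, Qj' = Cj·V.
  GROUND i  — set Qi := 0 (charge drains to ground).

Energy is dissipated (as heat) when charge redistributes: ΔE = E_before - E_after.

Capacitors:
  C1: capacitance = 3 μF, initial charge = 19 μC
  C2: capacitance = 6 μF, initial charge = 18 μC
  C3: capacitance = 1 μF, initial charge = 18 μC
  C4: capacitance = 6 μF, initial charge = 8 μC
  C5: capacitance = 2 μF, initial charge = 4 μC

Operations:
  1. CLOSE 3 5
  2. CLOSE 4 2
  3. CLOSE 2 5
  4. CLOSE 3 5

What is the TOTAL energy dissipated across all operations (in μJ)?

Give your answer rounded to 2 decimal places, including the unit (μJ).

Answer: 114.53 μJ

Derivation:
Initial: C1(3μF, Q=19μC, V=6.33V), C2(6μF, Q=18μC, V=3.00V), C3(1μF, Q=18μC, V=18.00V), C4(6μF, Q=8μC, V=1.33V), C5(2μF, Q=4μC, V=2.00V)
Op 1: CLOSE 3-5: Q_total=22.00, C_total=3.00, V=7.33; Q3=7.33, Q5=14.67; dissipated=85.333
Op 2: CLOSE 4-2: Q_total=26.00, C_total=12.00, V=2.17; Q4=13.00, Q2=13.00; dissipated=4.167
Op 3: CLOSE 2-5: Q_total=27.67, C_total=8.00, V=3.46; Q2=20.75, Q5=6.92; dissipated=20.021
Op 4: CLOSE 3-5: Q_total=14.25, C_total=3.00, V=4.75; Q3=4.75, Q5=9.50; dissipated=5.005
Total dissipated: 114.526 μJ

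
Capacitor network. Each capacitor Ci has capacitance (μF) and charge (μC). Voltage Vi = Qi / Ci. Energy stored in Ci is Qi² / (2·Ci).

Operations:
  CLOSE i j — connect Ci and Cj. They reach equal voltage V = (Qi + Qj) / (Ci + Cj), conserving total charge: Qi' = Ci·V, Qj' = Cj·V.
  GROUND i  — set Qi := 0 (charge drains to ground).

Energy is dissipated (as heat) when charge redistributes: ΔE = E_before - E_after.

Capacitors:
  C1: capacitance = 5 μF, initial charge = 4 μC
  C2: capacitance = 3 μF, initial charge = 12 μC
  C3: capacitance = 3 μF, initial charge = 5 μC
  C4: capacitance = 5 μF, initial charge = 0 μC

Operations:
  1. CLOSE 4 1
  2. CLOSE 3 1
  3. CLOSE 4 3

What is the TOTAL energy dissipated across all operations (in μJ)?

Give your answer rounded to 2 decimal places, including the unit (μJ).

Initial: C1(5μF, Q=4μC, V=0.80V), C2(3μF, Q=12μC, V=4.00V), C3(3μF, Q=5μC, V=1.67V), C4(5μF, Q=0μC, V=0.00V)
Op 1: CLOSE 4-1: Q_total=4.00, C_total=10.00, V=0.40; Q4=2.00, Q1=2.00; dissipated=0.800
Op 2: CLOSE 3-1: Q_total=7.00, C_total=8.00, V=0.88; Q3=2.62, Q1=4.38; dissipated=1.504
Op 3: CLOSE 4-3: Q_total=4.62, C_total=8.00, V=0.58; Q4=2.89, Q3=1.73; dissipated=0.212
Total dissipated: 2.516 μJ

Answer: 2.52 μJ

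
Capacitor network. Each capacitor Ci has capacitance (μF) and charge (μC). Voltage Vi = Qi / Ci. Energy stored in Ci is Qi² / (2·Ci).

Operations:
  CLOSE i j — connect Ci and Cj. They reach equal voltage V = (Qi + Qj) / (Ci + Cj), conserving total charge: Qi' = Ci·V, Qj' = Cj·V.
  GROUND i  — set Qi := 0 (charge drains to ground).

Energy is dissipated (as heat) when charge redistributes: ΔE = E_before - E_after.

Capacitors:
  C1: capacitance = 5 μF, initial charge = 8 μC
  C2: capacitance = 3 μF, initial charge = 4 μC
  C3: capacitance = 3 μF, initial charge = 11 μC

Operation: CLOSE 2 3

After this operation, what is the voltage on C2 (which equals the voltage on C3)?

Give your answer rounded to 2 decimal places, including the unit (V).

Initial: C1(5μF, Q=8μC, V=1.60V), C2(3μF, Q=4μC, V=1.33V), C3(3μF, Q=11μC, V=3.67V)
Op 1: CLOSE 2-3: Q_total=15.00, C_total=6.00, V=2.50; Q2=7.50, Q3=7.50; dissipated=4.083

Answer: 2.50 V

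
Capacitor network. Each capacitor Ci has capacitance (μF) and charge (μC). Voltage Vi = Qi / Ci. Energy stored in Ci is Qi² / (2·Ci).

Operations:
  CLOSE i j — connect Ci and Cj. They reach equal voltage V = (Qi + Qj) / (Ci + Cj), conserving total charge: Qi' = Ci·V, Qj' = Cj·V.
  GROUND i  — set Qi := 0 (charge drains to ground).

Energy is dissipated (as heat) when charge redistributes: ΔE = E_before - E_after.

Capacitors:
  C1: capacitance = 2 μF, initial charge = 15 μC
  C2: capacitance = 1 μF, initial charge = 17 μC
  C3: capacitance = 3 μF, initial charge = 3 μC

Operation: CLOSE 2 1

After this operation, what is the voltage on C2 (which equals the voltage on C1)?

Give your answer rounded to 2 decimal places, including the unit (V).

Answer: 10.67 V

Derivation:
Initial: C1(2μF, Q=15μC, V=7.50V), C2(1μF, Q=17μC, V=17.00V), C3(3μF, Q=3μC, V=1.00V)
Op 1: CLOSE 2-1: Q_total=32.00, C_total=3.00, V=10.67; Q2=10.67, Q1=21.33; dissipated=30.083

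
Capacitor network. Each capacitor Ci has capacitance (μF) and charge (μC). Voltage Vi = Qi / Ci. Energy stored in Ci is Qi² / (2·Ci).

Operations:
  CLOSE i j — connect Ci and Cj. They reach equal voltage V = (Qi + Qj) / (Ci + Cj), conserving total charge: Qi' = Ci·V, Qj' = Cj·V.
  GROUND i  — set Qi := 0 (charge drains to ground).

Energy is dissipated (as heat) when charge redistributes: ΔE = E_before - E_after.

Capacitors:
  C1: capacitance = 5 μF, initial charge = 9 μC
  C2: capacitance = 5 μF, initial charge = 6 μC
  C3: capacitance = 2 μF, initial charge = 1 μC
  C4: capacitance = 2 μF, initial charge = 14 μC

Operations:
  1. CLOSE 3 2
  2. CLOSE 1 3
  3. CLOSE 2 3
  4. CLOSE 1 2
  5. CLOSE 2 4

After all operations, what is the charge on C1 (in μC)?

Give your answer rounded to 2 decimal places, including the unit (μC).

Initial: C1(5μF, Q=9μC, V=1.80V), C2(5μF, Q=6μC, V=1.20V), C3(2μF, Q=1μC, V=0.50V), C4(2μF, Q=14μC, V=7.00V)
Op 1: CLOSE 3-2: Q_total=7.00, C_total=7.00, V=1.00; Q3=2.00, Q2=5.00; dissipated=0.350
Op 2: CLOSE 1-3: Q_total=11.00, C_total=7.00, V=1.57; Q1=7.86, Q3=3.14; dissipated=0.457
Op 3: CLOSE 2-3: Q_total=8.14, C_total=7.00, V=1.16; Q2=5.82, Q3=2.33; dissipated=0.233
Op 4: CLOSE 1-2: Q_total=13.67, C_total=10.00, V=1.37; Q1=6.84, Q2=6.84; dissipated=0.208
Op 5: CLOSE 2-4: Q_total=20.84, C_total=7.00, V=2.98; Q2=14.88, Q4=5.95; dissipated=22.662
Final charges: Q1=6.84, Q2=14.88, Q3=2.33, Q4=5.95

Answer: 6.84 μC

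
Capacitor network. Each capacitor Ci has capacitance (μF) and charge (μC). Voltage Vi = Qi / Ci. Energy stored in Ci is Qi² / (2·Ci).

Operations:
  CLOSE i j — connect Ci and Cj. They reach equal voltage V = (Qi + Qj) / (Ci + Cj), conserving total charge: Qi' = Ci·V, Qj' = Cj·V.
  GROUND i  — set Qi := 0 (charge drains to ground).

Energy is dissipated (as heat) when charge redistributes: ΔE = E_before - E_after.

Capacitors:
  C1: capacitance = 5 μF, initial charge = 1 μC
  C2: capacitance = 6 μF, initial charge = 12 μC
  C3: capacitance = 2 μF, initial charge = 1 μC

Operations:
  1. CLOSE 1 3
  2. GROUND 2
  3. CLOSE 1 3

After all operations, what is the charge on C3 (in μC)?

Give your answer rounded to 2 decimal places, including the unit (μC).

Answer: 0.57 μC

Derivation:
Initial: C1(5μF, Q=1μC, V=0.20V), C2(6μF, Q=12μC, V=2.00V), C3(2μF, Q=1μC, V=0.50V)
Op 1: CLOSE 1-3: Q_total=2.00, C_total=7.00, V=0.29; Q1=1.43, Q3=0.57; dissipated=0.064
Op 2: GROUND 2: Q2=0; energy lost=12.000
Op 3: CLOSE 1-3: Q_total=2.00, C_total=7.00, V=0.29; Q1=1.43, Q3=0.57; dissipated=0.000
Final charges: Q1=1.43, Q2=0.00, Q3=0.57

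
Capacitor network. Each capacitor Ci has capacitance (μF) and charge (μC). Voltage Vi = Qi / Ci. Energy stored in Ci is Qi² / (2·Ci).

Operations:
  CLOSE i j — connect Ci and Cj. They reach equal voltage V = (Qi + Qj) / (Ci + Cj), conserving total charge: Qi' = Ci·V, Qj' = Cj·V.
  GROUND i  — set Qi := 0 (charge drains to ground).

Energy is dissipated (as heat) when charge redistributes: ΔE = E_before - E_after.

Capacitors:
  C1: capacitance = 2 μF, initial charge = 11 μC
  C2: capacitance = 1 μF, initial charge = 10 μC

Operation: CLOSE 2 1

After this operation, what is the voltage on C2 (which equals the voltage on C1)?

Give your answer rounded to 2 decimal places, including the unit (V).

Initial: C1(2μF, Q=11μC, V=5.50V), C2(1μF, Q=10μC, V=10.00V)
Op 1: CLOSE 2-1: Q_total=21.00, C_total=3.00, V=7.00; Q2=7.00, Q1=14.00; dissipated=6.750

Answer: 7.00 V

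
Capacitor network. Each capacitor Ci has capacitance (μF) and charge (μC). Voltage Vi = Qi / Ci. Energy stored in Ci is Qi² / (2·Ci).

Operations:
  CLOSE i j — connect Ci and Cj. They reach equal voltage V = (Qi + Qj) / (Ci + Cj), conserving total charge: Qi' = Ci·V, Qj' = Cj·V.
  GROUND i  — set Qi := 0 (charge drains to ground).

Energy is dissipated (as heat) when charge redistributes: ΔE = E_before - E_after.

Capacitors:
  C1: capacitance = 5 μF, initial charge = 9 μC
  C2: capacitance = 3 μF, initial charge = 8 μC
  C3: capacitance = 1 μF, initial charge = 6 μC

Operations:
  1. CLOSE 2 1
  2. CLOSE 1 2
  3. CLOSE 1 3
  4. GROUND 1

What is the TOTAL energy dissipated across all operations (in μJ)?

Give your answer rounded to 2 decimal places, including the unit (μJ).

Initial: C1(5μF, Q=9μC, V=1.80V), C2(3μF, Q=8μC, V=2.67V), C3(1μF, Q=6μC, V=6.00V)
Op 1: CLOSE 2-1: Q_total=17.00, C_total=8.00, V=2.12; Q2=6.38, Q1=10.62; dissipated=0.704
Op 2: CLOSE 1-2: Q_total=17.00, C_total=8.00, V=2.12; Q1=10.62, Q2=6.38; dissipated=0.000
Op 3: CLOSE 1-3: Q_total=16.62, C_total=6.00, V=2.77; Q1=13.85, Q3=2.77; dissipated=6.257
Op 4: GROUND 1: Q1=0; energy lost=19.194
Total dissipated: 26.154 μJ

Answer: 26.15 μJ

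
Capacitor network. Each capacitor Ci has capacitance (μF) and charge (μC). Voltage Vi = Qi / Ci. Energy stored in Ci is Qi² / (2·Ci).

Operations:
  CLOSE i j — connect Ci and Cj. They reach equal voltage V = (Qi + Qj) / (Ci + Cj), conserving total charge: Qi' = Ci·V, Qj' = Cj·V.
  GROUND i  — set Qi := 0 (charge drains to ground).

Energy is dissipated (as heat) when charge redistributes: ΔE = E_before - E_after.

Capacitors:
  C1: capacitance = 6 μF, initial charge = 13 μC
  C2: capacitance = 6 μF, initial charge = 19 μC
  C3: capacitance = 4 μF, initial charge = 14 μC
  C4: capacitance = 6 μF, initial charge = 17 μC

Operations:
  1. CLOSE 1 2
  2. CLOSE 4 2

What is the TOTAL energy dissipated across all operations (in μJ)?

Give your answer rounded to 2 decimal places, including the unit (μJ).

Initial: C1(6μF, Q=13μC, V=2.17V), C2(6μF, Q=19μC, V=3.17V), C3(4μF, Q=14μC, V=3.50V), C4(6μF, Q=17μC, V=2.83V)
Op 1: CLOSE 1-2: Q_total=32.00, C_total=12.00, V=2.67; Q1=16.00, Q2=16.00; dissipated=1.500
Op 2: CLOSE 4-2: Q_total=33.00, C_total=12.00, V=2.75; Q4=16.50, Q2=16.50; dissipated=0.042
Total dissipated: 1.542 μJ

Answer: 1.54 μJ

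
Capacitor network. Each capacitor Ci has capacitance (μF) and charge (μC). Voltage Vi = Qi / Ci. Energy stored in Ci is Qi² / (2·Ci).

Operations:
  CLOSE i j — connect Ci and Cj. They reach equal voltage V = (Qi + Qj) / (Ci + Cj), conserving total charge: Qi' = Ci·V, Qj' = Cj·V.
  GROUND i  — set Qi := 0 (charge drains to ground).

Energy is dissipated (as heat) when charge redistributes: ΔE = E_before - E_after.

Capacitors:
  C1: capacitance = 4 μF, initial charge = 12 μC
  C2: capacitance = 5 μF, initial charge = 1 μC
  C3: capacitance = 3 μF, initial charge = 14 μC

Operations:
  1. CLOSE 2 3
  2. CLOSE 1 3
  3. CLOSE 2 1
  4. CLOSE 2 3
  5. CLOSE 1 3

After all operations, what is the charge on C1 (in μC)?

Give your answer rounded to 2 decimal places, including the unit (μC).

Initial: C1(4μF, Q=12μC, V=3.00V), C2(5μF, Q=1μC, V=0.20V), C3(3μF, Q=14μC, V=4.67V)
Op 1: CLOSE 2-3: Q_total=15.00, C_total=8.00, V=1.88; Q2=9.38, Q3=5.62; dissipated=18.704
Op 2: CLOSE 1-3: Q_total=17.62, C_total=7.00, V=2.52; Q1=10.07, Q3=7.55; dissipated=1.085
Op 3: CLOSE 2-1: Q_total=19.45, C_total=9.00, V=2.16; Q2=10.80, Q1=8.64; dissipated=0.459
Op 4: CLOSE 2-3: Q_total=18.36, C_total=8.00, V=2.29; Q2=11.47, Q3=6.88; dissipated=0.120
Op 5: CLOSE 1-3: Q_total=15.53, C_total=7.00, V=2.22; Q1=8.87, Q3=6.65; dissipated=0.015
Final charges: Q1=8.87, Q2=11.47, Q3=6.65

Answer: 8.87 μC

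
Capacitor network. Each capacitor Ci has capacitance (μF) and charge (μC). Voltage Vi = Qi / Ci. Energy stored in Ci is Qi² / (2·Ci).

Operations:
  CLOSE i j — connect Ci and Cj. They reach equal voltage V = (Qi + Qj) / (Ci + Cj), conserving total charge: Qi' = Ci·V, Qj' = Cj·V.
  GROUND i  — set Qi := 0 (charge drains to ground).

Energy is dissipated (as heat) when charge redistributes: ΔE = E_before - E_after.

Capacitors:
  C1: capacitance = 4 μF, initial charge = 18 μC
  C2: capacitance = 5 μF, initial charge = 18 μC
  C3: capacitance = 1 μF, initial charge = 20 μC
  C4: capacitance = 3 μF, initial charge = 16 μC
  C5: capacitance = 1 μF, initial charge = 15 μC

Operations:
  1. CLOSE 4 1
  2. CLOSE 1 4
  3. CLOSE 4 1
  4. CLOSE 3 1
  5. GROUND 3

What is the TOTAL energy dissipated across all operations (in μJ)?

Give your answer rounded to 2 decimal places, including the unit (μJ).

Answer: 123.41 μJ

Derivation:
Initial: C1(4μF, Q=18μC, V=4.50V), C2(5μF, Q=18μC, V=3.60V), C3(1μF, Q=20μC, V=20.00V), C4(3μF, Q=16μC, V=5.33V), C5(1μF, Q=15μC, V=15.00V)
Op 1: CLOSE 4-1: Q_total=34.00, C_total=7.00, V=4.86; Q4=14.57, Q1=19.43; dissipated=0.595
Op 2: CLOSE 1-4: Q_total=34.00, C_total=7.00, V=4.86; Q1=19.43, Q4=14.57; dissipated=0.000
Op 3: CLOSE 4-1: Q_total=34.00, C_total=7.00, V=4.86; Q4=14.57, Q1=19.43; dissipated=0.000
Op 4: CLOSE 3-1: Q_total=39.43, C_total=5.00, V=7.89; Q3=7.89, Q1=31.54; dissipated=91.722
Op 5: GROUND 3: Q3=0; energy lost=31.092
Total dissipated: 123.410 μJ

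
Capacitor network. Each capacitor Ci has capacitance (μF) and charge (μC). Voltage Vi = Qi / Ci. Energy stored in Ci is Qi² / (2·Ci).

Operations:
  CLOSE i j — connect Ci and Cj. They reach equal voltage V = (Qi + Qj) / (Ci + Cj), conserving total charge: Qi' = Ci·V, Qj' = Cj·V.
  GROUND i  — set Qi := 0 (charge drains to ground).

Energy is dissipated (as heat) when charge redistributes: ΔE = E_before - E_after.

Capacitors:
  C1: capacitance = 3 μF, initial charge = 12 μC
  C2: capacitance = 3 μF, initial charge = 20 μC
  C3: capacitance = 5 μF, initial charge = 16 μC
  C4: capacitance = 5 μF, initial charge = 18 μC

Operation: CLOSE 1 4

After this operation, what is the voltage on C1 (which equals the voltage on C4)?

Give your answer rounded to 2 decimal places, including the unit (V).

Answer: 3.75 V

Derivation:
Initial: C1(3μF, Q=12μC, V=4.00V), C2(3μF, Q=20μC, V=6.67V), C3(5μF, Q=16μC, V=3.20V), C4(5μF, Q=18μC, V=3.60V)
Op 1: CLOSE 1-4: Q_total=30.00, C_total=8.00, V=3.75; Q1=11.25, Q4=18.75; dissipated=0.150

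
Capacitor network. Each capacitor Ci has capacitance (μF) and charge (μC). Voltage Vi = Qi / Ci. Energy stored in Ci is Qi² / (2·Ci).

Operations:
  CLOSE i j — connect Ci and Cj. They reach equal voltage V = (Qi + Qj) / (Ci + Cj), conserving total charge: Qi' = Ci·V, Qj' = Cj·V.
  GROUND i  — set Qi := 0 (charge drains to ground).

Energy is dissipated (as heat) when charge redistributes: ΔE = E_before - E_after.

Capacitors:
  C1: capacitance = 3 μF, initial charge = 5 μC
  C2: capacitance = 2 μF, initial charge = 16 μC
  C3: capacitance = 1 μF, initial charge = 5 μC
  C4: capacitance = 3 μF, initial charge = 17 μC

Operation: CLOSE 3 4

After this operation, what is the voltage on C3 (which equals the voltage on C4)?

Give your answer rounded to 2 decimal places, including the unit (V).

Answer: 5.50 V

Derivation:
Initial: C1(3μF, Q=5μC, V=1.67V), C2(2μF, Q=16μC, V=8.00V), C3(1μF, Q=5μC, V=5.00V), C4(3μF, Q=17μC, V=5.67V)
Op 1: CLOSE 3-4: Q_total=22.00, C_total=4.00, V=5.50; Q3=5.50, Q4=16.50; dissipated=0.167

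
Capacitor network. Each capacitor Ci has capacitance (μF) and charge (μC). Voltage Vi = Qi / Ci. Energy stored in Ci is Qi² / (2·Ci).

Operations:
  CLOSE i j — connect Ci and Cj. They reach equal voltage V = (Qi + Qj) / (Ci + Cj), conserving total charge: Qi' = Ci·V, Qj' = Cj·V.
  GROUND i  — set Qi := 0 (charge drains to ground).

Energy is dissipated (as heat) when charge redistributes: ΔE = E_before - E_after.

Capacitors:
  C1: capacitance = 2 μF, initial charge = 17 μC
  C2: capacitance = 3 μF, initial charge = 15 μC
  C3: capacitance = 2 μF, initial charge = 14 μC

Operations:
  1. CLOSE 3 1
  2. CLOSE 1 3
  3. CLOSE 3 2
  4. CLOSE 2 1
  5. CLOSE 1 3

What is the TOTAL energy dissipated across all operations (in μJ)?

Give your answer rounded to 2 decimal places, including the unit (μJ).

Initial: C1(2μF, Q=17μC, V=8.50V), C2(3μF, Q=15μC, V=5.00V), C3(2μF, Q=14μC, V=7.00V)
Op 1: CLOSE 3-1: Q_total=31.00, C_total=4.00, V=7.75; Q3=15.50, Q1=15.50; dissipated=1.125
Op 2: CLOSE 1-3: Q_total=31.00, C_total=4.00, V=7.75; Q1=15.50, Q3=15.50; dissipated=0.000
Op 3: CLOSE 3-2: Q_total=30.50, C_total=5.00, V=6.10; Q3=12.20, Q2=18.30; dissipated=4.537
Op 4: CLOSE 2-1: Q_total=33.80, C_total=5.00, V=6.76; Q2=20.28, Q1=13.52; dissipated=1.633
Op 5: CLOSE 1-3: Q_total=25.72, C_total=4.00, V=6.43; Q1=12.86, Q3=12.86; dissipated=0.218
Total dissipated: 7.514 μJ

Answer: 7.51 μJ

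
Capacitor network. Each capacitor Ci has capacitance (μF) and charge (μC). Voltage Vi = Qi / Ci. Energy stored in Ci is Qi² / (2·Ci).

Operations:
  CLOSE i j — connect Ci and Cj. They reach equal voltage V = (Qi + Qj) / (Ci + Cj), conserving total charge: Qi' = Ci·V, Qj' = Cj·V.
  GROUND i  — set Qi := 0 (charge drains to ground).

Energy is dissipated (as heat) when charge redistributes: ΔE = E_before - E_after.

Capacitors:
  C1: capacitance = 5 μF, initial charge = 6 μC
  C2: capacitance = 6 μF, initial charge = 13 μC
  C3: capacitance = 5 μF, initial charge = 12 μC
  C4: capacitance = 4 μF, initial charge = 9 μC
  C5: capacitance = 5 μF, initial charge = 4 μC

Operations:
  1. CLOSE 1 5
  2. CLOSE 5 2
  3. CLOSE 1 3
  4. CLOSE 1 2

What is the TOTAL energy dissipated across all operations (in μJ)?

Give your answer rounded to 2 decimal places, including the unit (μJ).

Answer: 4.51 μJ

Derivation:
Initial: C1(5μF, Q=6μC, V=1.20V), C2(6μF, Q=13μC, V=2.17V), C3(5μF, Q=12μC, V=2.40V), C4(4μF, Q=9μC, V=2.25V), C5(5μF, Q=4μC, V=0.80V)
Op 1: CLOSE 1-5: Q_total=10.00, C_total=10.00, V=1.00; Q1=5.00, Q5=5.00; dissipated=0.200
Op 2: CLOSE 5-2: Q_total=18.00, C_total=11.00, V=1.64; Q5=8.18, Q2=9.82; dissipated=1.856
Op 3: CLOSE 1-3: Q_total=17.00, C_total=10.00, V=1.70; Q1=8.50, Q3=8.50; dissipated=2.450
Op 4: CLOSE 1-2: Q_total=18.32, C_total=11.00, V=1.67; Q1=8.33, Q2=9.99; dissipated=0.006
Total dissipated: 4.512 μJ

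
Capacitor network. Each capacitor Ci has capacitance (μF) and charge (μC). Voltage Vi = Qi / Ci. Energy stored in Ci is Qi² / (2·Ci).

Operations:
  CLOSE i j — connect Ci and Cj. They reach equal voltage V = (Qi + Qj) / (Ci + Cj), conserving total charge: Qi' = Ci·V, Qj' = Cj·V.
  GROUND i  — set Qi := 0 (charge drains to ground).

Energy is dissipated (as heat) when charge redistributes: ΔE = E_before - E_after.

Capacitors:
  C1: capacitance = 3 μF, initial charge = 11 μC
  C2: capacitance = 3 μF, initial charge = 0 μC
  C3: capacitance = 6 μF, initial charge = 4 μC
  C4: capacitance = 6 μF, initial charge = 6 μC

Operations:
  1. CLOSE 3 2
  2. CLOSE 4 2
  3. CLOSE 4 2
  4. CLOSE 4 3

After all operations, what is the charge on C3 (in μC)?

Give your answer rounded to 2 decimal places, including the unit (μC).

Initial: C1(3μF, Q=11μC, V=3.67V), C2(3μF, Q=0μC, V=0.00V), C3(6μF, Q=4μC, V=0.67V), C4(6μF, Q=6μC, V=1.00V)
Op 1: CLOSE 3-2: Q_total=4.00, C_total=9.00, V=0.44; Q3=2.67, Q2=1.33; dissipated=0.444
Op 2: CLOSE 4-2: Q_total=7.33, C_total=9.00, V=0.81; Q4=4.89, Q2=2.44; dissipated=0.309
Op 3: CLOSE 4-2: Q_total=7.33, C_total=9.00, V=0.81; Q4=4.89, Q2=2.44; dissipated=0.000
Op 4: CLOSE 4-3: Q_total=7.56, C_total=12.00, V=0.63; Q4=3.78, Q3=3.78; dissipated=0.206
Final charges: Q1=11.00, Q2=2.44, Q3=3.78, Q4=3.78

Answer: 3.78 μC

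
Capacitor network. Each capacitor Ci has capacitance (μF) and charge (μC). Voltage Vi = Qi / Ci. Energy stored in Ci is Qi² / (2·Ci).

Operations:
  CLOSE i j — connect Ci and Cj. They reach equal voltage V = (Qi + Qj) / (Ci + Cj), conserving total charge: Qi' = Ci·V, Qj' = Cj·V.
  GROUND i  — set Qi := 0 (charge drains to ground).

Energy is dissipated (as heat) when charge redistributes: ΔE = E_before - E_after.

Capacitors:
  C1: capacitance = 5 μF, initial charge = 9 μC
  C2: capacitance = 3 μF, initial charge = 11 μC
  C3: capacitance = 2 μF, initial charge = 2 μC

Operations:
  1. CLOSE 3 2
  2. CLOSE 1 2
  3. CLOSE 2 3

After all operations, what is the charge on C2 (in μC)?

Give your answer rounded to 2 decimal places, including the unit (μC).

Initial: C1(5μF, Q=9μC, V=1.80V), C2(3μF, Q=11μC, V=3.67V), C3(2μF, Q=2μC, V=1.00V)
Op 1: CLOSE 3-2: Q_total=13.00, C_total=5.00, V=2.60; Q3=5.20, Q2=7.80; dissipated=4.267
Op 2: CLOSE 1-2: Q_total=16.80, C_total=8.00, V=2.10; Q1=10.50, Q2=6.30; dissipated=0.600
Op 3: CLOSE 2-3: Q_total=11.50, C_total=5.00, V=2.30; Q2=6.90, Q3=4.60; dissipated=0.150
Final charges: Q1=10.50, Q2=6.90, Q3=4.60

Answer: 6.90 μC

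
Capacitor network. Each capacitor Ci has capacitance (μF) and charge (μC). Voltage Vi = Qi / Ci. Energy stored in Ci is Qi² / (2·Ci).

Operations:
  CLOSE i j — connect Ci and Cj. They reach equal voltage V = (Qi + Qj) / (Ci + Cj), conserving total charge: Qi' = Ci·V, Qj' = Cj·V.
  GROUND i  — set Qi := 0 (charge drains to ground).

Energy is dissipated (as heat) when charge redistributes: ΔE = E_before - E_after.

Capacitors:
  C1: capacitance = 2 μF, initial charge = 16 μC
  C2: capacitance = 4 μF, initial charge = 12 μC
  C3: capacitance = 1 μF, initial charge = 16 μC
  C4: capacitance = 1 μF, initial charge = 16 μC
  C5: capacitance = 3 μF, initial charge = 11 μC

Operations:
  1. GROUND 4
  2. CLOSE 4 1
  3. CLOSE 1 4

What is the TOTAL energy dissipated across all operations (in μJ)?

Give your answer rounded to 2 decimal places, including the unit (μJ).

Answer: 149.33 μJ

Derivation:
Initial: C1(2μF, Q=16μC, V=8.00V), C2(4μF, Q=12μC, V=3.00V), C3(1μF, Q=16μC, V=16.00V), C4(1μF, Q=16μC, V=16.00V), C5(3μF, Q=11μC, V=3.67V)
Op 1: GROUND 4: Q4=0; energy lost=128.000
Op 2: CLOSE 4-1: Q_total=16.00, C_total=3.00, V=5.33; Q4=5.33, Q1=10.67; dissipated=21.333
Op 3: CLOSE 1-4: Q_total=16.00, C_total=3.00, V=5.33; Q1=10.67, Q4=5.33; dissipated=0.000
Total dissipated: 149.333 μJ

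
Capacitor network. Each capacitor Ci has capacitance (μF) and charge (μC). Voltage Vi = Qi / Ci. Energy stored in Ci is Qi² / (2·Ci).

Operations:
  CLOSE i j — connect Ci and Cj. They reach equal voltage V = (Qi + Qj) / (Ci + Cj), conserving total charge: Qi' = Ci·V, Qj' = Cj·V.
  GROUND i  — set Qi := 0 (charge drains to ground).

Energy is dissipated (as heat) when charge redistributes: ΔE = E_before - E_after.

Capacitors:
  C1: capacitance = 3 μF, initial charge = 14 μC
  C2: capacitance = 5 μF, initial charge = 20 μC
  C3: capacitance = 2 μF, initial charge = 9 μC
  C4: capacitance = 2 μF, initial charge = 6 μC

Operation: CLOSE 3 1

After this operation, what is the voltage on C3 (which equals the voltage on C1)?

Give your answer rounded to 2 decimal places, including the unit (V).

Initial: C1(3μF, Q=14μC, V=4.67V), C2(5μF, Q=20μC, V=4.00V), C3(2μF, Q=9μC, V=4.50V), C4(2μF, Q=6μC, V=3.00V)
Op 1: CLOSE 3-1: Q_total=23.00, C_total=5.00, V=4.60; Q3=9.20, Q1=13.80; dissipated=0.017

Answer: 4.60 V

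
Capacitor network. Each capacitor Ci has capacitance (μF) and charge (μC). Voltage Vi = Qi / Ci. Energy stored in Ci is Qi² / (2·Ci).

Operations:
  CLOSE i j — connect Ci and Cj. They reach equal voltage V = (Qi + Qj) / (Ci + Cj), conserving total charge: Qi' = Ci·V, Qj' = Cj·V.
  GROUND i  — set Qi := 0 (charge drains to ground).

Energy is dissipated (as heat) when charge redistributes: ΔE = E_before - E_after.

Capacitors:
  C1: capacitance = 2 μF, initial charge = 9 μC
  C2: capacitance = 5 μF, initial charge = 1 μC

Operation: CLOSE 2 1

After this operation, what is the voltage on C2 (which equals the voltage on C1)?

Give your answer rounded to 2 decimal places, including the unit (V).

Answer: 1.43 V

Derivation:
Initial: C1(2μF, Q=9μC, V=4.50V), C2(5μF, Q=1μC, V=0.20V)
Op 1: CLOSE 2-1: Q_total=10.00, C_total=7.00, V=1.43; Q2=7.14, Q1=2.86; dissipated=13.207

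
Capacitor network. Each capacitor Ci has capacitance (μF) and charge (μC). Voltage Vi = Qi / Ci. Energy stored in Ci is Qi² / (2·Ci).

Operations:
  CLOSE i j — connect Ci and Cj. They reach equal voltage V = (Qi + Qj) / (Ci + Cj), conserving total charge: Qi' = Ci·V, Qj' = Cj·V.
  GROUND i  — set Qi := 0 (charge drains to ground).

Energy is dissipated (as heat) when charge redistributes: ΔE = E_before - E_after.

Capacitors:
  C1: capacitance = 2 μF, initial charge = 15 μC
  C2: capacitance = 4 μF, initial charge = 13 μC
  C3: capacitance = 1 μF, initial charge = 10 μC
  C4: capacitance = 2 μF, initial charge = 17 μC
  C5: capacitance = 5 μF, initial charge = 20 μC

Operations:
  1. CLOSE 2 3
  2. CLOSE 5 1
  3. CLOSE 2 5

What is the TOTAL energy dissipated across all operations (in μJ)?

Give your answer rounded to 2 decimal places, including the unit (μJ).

Answer: 27.15 μJ

Derivation:
Initial: C1(2μF, Q=15μC, V=7.50V), C2(4μF, Q=13μC, V=3.25V), C3(1μF, Q=10μC, V=10.00V), C4(2μF, Q=17μC, V=8.50V), C5(5μF, Q=20μC, V=4.00V)
Op 1: CLOSE 2-3: Q_total=23.00, C_total=5.00, V=4.60; Q2=18.40, Q3=4.60; dissipated=18.225
Op 2: CLOSE 5-1: Q_total=35.00, C_total=7.00, V=5.00; Q5=25.00, Q1=10.00; dissipated=8.750
Op 3: CLOSE 2-5: Q_total=43.40, C_total=9.00, V=4.82; Q2=19.29, Q5=24.11; dissipated=0.178
Total dissipated: 27.153 μJ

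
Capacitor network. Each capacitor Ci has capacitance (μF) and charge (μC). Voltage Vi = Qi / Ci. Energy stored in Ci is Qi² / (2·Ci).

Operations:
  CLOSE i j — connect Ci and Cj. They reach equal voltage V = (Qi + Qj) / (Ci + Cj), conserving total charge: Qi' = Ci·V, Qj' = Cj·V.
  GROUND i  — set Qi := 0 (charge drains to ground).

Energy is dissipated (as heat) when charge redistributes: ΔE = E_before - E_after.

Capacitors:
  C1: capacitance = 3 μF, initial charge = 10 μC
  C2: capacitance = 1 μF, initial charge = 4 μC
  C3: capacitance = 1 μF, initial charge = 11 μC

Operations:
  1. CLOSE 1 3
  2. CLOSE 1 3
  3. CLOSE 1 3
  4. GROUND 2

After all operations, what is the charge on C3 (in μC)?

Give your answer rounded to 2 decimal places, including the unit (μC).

Initial: C1(3μF, Q=10μC, V=3.33V), C2(1μF, Q=4μC, V=4.00V), C3(1μF, Q=11μC, V=11.00V)
Op 1: CLOSE 1-3: Q_total=21.00, C_total=4.00, V=5.25; Q1=15.75, Q3=5.25; dissipated=22.042
Op 2: CLOSE 1-3: Q_total=21.00, C_total=4.00, V=5.25; Q1=15.75, Q3=5.25; dissipated=0.000
Op 3: CLOSE 1-3: Q_total=21.00, C_total=4.00, V=5.25; Q1=15.75, Q3=5.25; dissipated=0.000
Op 4: GROUND 2: Q2=0; energy lost=8.000
Final charges: Q1=15.75, Q2=0.00, Q3=5.25

Answer: 5.25 μC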